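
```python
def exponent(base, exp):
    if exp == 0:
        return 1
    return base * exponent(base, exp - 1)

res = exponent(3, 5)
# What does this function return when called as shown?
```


exponent(3, 5)
= 3 * exponent(3, 4)
= 3 * 3 * exponent(3, 3)
= 3 * 3 * 3 * exponent(3, 2)
= 3 * 3 * 3 * 3 * exponent(3, 1)
= 3 * 3 * 3 * 3 * 3 * exponent(3, 0)
= 3 * 3 * 3 * 3 * 3 * 1
= 243


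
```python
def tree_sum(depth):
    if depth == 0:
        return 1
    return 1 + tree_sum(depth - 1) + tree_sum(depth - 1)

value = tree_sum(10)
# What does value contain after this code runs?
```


tree_sum(10)
= 1 + tree_sum(9) + tree_sum(9)
= 1 + 2 * tree_sum(9)
tree_sum(k) = 2^(k+1) - 1
tree_sum(0) = 1
tree_sum(1) = 3
tree_sum(2) = 7
tree_sum(3) = 15
tree_sum(4) = 31
tree_sum(10) = 2^11 - 1 = 2047


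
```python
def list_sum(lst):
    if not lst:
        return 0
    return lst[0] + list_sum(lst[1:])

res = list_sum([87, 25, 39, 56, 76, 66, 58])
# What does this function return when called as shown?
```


list_sum([87, 25, 39, 56, 76, 66, 58])
= 87 + list_sum([25, 39, 56, 76, 66, 58])
= 87 + 25 + list_sum([39, 56, 76, 66, 58])
= 87 + 25 + 39 + list_sum([56, 76, 66, 58])
= 87 + 25 + 39 + 56 + list_sum([76, 66, 58])
= 87 + 25 + 39 + 56 + 76 + list_sum([66, 58])
= 87 + 25 + 39 + 56 + 76 + 66 + list_sum([58])
= 87 + 25 + 39 + 56 + 76 + 66 + 58 + list_sum([])
= 87 + 25 + 39 + 56 + 76 + 66 + 58 + 0
= 407


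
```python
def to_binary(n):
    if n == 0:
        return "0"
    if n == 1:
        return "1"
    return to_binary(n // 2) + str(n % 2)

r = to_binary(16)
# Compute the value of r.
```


to_binary(16)
= to_binary(8) + "0"
= to_binary(4) + "0" + "0"
= to_binary(2) + "0" + "0" + "0"
= to_binary(1) + "0" + "0" + "0" + "0"
= "1" + "0" + "0" + "0" + "0"
= "10000"


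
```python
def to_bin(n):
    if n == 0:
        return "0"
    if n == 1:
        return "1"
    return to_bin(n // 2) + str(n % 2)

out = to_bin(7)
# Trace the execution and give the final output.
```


to_bin(7)
= to_bin(3) + "1"
= to_bin(1) + "1" + "1"
= "1" + "1" + "1"
= "111"


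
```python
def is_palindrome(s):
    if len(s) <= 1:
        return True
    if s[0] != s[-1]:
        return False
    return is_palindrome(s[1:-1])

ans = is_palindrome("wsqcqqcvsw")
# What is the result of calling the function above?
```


is_palindrome("wsqcqqcvsw")
"wsqcqqcvsw": s[0]='w' == s[-1]='w' -> is_palindrome("sqcqqcvs")
"sqcqqcvs": s[0]='s' == s[-1]='s' -> is_palindrome("qcqqcv")
"qcqqcv": s[0]='q' != s[-1]='v' -> False
= False


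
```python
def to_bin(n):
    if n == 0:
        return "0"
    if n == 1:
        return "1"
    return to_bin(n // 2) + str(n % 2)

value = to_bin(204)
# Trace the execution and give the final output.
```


to_bin(204)
= to_bin(102) + "0"
= to_bin(51) + "0" + "0"
= to_bin(25) + "1" + "0" + "0"
= to_bin(12) + "1" + "1" + "0" + "0"
= to_bin(6) + "0" + "1" + "1" + "0" + "0"
= to_bin(3) + "0" + "0" + "1" + "1" + "0" + "0"
= to_bin(1) + "1" + "0" + "0" + "1" + "1" + "0" + "0"
= "1" + "1" + "0" + "0" + "1" + "1" + "0" + "0"
= "11001100"


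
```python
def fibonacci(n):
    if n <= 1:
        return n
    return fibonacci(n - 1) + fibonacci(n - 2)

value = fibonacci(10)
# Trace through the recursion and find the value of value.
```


fibonacci(10)
= fibonacci(9) + fibonacci(8)
= (fibonacci(8) + fibonacci(7)) + fibonacci(8)
Computing bottom-up: fibonacci(0)=0, fibonacci(1)=1, fibonacci(2)=1, fibonacci(3)=2, fibonacci(4)=3, fibonacci(5)=5, fibonacci(6)=8, fibonacci(7)=13, fibonacci(8)=21, fibonacci(9)=34, fibonacci(10)=55
= 55


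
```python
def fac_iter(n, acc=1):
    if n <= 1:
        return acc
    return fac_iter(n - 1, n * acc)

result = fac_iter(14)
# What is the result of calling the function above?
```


fac_iter(14, 1)
= fac_iter(13, 14 * 1) = fac_iter(13, 14)
= fac_iter(12, 13 * 14) = fac_iter(12, 182)
= fac_iter(11, 12 * 182) = fac_iter(11, 2184)
= fac_iter(10, 11 * 2184) = fac_iter(10, 24024)
= fac_iter(9, 10 * 24024) = fac_iter(9, 240240)
= fac_iter(8, 9 * 240240) = fac_iter(8, 2162160)
= fac_iter(7, 8 * 2162160) = fac_iter(7, 17297280)
= fac_iter(6, 7 * 17297280) = fac_iter(6, 121080960)
= fac_iter(5, 6 * 121080960) = fac_iter(5, 726485760)
= fac_iter(4, 5 * 726485760) = fac_iter(4, 3632428800)
= fac_iter(3, 4 * 3632428800) = fac_iter(3, 14529715200)
= fac_iter(2, 3 * 14529715200) = fac_iter(2, 43589145600)
= fac_iter(1, 2 * 43589145600) = fac_iter(1, 87178291200)
n <= 1, return acc = 87178291200


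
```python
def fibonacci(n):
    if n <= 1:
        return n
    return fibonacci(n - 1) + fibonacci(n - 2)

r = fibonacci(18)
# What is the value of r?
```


fibonacci(18)
= fibonacci(17) + fibonacci(16)
= (fibonacci(16) + fibonacci(15)) + fibonacci(16)
Computing bottom-up: fibonacci(0)=0, fibonacci(1)=1, fibonacci(2)=1, fibonacci(3)=2, fibonacci(4)=3, fibonacci(5)=5, fibonacci(6)=8, fibonacci(7)=13, fibonacci(8)=21, fibonacci(9)=34, fibonacci(10)=55, fibonacci(11)=89, fibonacci(12)=144, fibonacci(13)=233, fibonacci(14)=377, fibonacci(15)=610, fibonacci(16)=987, fibonacci(17)=1597, fibonacci(18)=2584
= 2584


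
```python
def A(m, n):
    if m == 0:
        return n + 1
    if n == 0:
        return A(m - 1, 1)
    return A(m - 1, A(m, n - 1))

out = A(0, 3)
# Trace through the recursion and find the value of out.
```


A(0, 3)
m == 0: return 3 + 1 = 4
= 4


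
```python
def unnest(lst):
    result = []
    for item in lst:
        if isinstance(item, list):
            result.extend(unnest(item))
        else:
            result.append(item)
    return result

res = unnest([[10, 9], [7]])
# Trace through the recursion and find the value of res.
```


unnest([[10, 9], [7]])
Processing each element:
  [10, 9] is a list -> unnest recursively -> [10, 9]
  [7] is a list -> unnest recursively -> [7]
= [10, 9, 7]


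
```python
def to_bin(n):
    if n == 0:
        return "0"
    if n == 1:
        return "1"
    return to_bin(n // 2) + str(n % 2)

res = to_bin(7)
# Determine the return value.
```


to_bin(7)
= to_bin(3) + "1"
= to_bin(1) + "1" + "1"
= "1" + "1" + "1"
= "111"


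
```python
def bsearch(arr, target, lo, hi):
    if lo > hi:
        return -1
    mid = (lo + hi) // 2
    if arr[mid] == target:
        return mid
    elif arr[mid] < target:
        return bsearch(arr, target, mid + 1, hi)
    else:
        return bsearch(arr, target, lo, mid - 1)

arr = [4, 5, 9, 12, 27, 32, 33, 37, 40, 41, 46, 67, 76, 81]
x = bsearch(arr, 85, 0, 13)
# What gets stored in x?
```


bsearch(arr, 85, 0, 13)
lo=0, hi=13, mid=6, arr[mid]=33
33 < 85, search right half
lo=7, hi=13, mid=10, arr[mid]=46
46 < 85, search right half
lo=11, hi=13, mid=12, arr[mid]=76
76 < 85, search right half
lo=13, hi=13, mid=13, arr[mid]=81
81 < 85, search right half
lo > hi, target not found, return -1
= -1


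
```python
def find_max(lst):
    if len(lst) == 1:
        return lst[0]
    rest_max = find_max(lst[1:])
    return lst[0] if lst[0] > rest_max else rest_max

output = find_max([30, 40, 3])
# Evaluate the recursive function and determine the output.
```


find_max([30, 40, 3])
= compare 30 with find_max([40, 3])
= compare 40 with find_max([3])
Base: find_max([3]) = 3
compare 40 with 3: max = 40
compare 30 with 40: max = 40
= 40


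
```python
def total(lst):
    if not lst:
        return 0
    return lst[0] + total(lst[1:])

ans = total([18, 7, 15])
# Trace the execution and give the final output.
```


total([18, 7, 15])
= 18 + total([7, 15])
= 18 + 7 + total([15])
= 18 + 7 + 15 + total([])
= 18 + 7 + 15 + 0
= 40


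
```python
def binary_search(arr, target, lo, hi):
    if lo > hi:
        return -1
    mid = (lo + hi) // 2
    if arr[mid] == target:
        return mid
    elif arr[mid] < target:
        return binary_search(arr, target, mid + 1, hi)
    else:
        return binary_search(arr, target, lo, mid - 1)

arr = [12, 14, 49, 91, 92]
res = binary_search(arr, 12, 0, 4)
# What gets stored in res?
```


binary_search(arr, 12, 0, 4)
lo=0, hi=4, mid=2, arr[mid]=49
49 > 12, search left half
lo=0, hi=1, mid=0, arr[mid]=12
arr[0] == 12, found at index 0
= 0


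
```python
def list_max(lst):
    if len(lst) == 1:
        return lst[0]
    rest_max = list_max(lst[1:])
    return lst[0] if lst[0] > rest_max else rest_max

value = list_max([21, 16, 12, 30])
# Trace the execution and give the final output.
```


list_max([21, 16, 12, 30])
= compare 21 with list_max([16, 12, 30])
= compare 16 with list_max([12, 30])
= compare 12 with list_max([30])
Base: list_max([30]) = 30
compare 12 with 30: max = 30
compare 16 with 30: max = 30
compare 21 with 30: max = 30
= 30


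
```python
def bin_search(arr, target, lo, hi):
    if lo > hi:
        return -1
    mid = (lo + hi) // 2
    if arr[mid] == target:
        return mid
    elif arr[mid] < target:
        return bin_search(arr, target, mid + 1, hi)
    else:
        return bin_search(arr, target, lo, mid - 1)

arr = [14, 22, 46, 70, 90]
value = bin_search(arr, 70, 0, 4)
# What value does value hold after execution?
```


bin_search(arr, 70, 0, 4)
lo=0, hi=4, mid=2, arr[mid]=46
46 < 70, search right half
lo=3, hi=4, mid=3, arr[mid]=70
arr[3] == 70, found at index 3
= 3


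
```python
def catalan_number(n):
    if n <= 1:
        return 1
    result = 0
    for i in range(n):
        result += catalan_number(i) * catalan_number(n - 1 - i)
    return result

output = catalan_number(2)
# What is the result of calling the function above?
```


catalan_number(2)
= sum of catalan_number(i) * catalan_number(2-1-i) for i in 0..1
  catalan_number(0)*catalan_number(1) = 1*1 = 1
  catalan_number(1)*catalan_number(0) = 1*1 = 1
= 1 + 1
= 2


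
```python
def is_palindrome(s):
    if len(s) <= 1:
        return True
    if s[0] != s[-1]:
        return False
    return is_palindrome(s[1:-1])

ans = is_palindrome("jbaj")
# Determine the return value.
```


is_palindrome("jbaj")
"jbaj": s[0]='j' == s[-1]='j' -> is_palindrome("ba")
"ba": s[0]='b' != s[-1]='a' -> False
= False


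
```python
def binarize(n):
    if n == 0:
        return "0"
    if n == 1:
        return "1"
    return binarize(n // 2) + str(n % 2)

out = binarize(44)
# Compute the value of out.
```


binarize(44)
= binarize(22) + "0"
= binarize(11) + "0" + "0"
= binarize(5) + "1" + "0" + "0"
= binarize(2) + "1" + "1" + "0" + "0"
= binarize(1) + "0" + "1" + "1" + "0" + "0"
= "1" + "0" + "1" + "1" + "0" + "0"
= "101100"


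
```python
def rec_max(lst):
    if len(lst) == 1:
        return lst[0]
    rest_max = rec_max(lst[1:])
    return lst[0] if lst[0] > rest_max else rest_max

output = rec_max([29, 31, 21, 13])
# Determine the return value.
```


rec_max([29, 31, 21, 13])
= compare 29 with rec_max([31, 21, 13])
= compare 31 with rec_max([21, 13])
= compare 21 with rec_max([13])
Base: rec_max([13]) = 13
compare 21 with 13: max = 21
compare 31 with 21: max = 31
compare 29 with 31: max = 31
= 31


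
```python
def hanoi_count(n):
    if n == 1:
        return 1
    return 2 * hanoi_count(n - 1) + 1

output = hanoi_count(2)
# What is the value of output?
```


hanoi_count(2)
= 2 * hanoi_count(1) + 1
Now compute bottom-up:
hanoi_count(1) = 1
hanoi_count(2) = 2 * 1 + 1 = 3
= 3


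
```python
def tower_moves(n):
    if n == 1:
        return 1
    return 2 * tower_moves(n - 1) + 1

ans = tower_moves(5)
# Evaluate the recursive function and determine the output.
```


tower_moves(5)
= 2 * tower_moves(4) + 1
= 2 * (2 * tower_moves(3) + 1) + 1
= 2 * (2 * (2 * tower_moves(2) + 1) + 1) + 1
= 2 * (2 * (2 * (2 * tower_moves(1) + 1) + 1) + 1) + 1
Now compute bottom-up:
tower_moves(1) = 1
tower_moves(2) = 2 * 1 + 1 = 3
tower_moves(3) = 2 * 3 + 1 = 7
tower_moves(4) = 2 * 7 + 1 = 15
tower_moves(5) = 2 * 15 + 1 = 31
= 31


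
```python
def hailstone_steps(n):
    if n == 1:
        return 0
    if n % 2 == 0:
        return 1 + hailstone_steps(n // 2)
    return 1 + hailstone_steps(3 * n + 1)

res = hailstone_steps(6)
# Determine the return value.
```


hailstone_steps(6)
6 is even -> hailstone_steps(3)
3 is odd -> 3*3+1 = 10 -> hailstone_steps(10)
10 is even -> hailstone_steps(5)
5 is odd -> 3*5+1 = 16 -> hailstone_steps(16)
16 is even -> hailstone_steps(8)
8 is even -> hailstone_steps(4)
4 is even -> hailstone_steps(2)
2 is even -> hailstone_steps(1)
Reached 1 after 8 steps
= 8


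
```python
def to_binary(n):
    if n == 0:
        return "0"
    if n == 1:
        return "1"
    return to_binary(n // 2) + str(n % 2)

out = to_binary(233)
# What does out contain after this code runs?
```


to_binary(233)
= to_binary(116) + "1"
= to_binary(58) + "0" + "1"
= to_binary(29) + "0" + "0" + "1"
= to_binary(14) + "1" + "0" + "0" + "1"
= to_binary(7) + "0" + "1" + "0" + "0" + "1"
= to_binary(3) + "1" + "0" + "1" + "0" + "0" + "1"
= to_binary(1) + "1" + "1" + "0" + "1" + "0" + "0" + "1"
= "1" + "1" + "1" + "0" + "1" + "0" + "0" + "1"
= "11101001"


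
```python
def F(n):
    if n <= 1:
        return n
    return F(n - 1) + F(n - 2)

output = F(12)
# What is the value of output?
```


F(12)
= F(11) + F(10)
= (F(10) + F(9)) + F(10)
Computing bottom-up: F(0)=0, F(1)=1, F(2)=1, F(3)=2, F(4)=3, F(5)=5, F(6)=8, F(7)=13, F(8)=21, F(9)=34, F(10)=55, F(11)=89, F(12)=144
= 144


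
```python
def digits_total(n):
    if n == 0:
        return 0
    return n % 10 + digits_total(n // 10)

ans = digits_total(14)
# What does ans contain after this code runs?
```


digits_total(14)
= 4 + digits_total(1)
= 4 + 1 + digits_total(0)
= 4 + 1 + 0
= 5


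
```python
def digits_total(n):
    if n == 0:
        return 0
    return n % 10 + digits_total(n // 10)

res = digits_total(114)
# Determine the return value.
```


digits_total(114)
= 4 + digits_total(11)
= 4 + 1 + digits_total(1)
= 4 + 1 + 1 + digits_total(0)
= 4 + 1 + 1 + 0
= 6


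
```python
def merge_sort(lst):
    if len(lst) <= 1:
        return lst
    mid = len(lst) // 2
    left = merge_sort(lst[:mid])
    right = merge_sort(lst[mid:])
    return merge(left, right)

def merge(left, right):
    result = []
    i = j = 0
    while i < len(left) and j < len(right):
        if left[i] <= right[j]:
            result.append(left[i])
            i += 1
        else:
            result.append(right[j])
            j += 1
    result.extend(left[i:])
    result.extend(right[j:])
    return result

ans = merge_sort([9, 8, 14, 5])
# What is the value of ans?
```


merge_sort([9, 8, 14, 5])
Split into [9, 8] and [14, 5]
Left sorted: [8, 9]
Right sorted: [5, 14]
Merge [8, 9] and [5, 14]
= [5, 8, 9, 14]


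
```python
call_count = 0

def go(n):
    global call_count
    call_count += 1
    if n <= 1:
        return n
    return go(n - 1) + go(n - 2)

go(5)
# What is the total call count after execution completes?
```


go(5) calls go(4) and go(3); each non-base call branches into two more.
Let C(k) = total number of calls made by go(k), including the call to go(k) itself.
Base cases: C(0) = 1, C(1) = 1
Recurrence: C(k) = 1 + C(k-1) + C(k-2)
  C(2) = 1 + C(1) + C(0) = 1 + 1 + 1 = 3
  C(3) = 1 + C(2) + C(1) = 1 + 3 + 1 = 5
  C(4) = 1 + C(3) + C(2) = 1 + 5 + 3 = 9
  C(5) = 1 + C(4) + C(3) = 1 + 9 + 5 = 15
Total calls = C(5) = 15


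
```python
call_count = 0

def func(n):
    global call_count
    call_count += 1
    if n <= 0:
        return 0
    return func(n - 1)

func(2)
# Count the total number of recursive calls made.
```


func(2) calls func(1) calls ... calls func(0)
Total calls: 2 + 1 (for base case) = 3


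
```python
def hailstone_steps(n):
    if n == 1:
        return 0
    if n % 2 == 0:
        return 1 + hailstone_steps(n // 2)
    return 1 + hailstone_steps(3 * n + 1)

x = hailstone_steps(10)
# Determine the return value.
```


hailstone_steps(10)
10 is even -> hailstone_steps(5)
5 is odd -> 3*5+1 = 16 -> hailstone_steps(16)
16 is even -> hailstone_steps(8)
8 is even -> hailstone_steps(4)
4 is even -> hailstone_steps(2)
2 is even -> hailstone_steps(1)
Reached 1 after 6 steps
= 6


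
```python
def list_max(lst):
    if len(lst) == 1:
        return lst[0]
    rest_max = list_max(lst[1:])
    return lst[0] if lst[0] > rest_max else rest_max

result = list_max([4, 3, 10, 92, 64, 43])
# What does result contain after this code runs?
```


list_max([4, 3, 10, 92, 64, 43])
= compare 4 with list_max([3, 10, 92, 64, 43])
= compare 3 with list_max([10, 92, 64, 43])
= compare 10 with list_max([92, 64, 43])
= compare 92 with list_max([64, 43])
= compare 64 with list_max([43])
Base: list_max([43]) = 43
compare 64 with 43: max = 64
compare 92 with 64: max = 92
compare 10 with 92: max = 92
compare 3 with 92: max = 92
compare 4 with 92: max = 92
= 92


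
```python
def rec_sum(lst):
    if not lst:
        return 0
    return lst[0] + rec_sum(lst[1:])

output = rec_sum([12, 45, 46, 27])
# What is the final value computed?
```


rec_sum([12, 45, 46, 27])
= 12 + rec_sum([45, 46, 27])
= 12 + 45 + rec_sum([46, 27])
= 12 + 45 + 46 + rec_sum([27])
= 12 + 45 + 46 + 27 + rec_sum([])
= 12 + 45 + 46 + 27 + 0
= 130


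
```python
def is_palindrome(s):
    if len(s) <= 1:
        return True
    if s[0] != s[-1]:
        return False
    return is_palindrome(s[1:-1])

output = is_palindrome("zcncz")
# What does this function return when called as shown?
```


is_palindrome("zcncz")
"zcncz": s[0]='z' == s[-1]='z' -> is_palindrome("cnc")
"cnc": s[0]='c' == s[-1]='c' -> is_palindrome("n")
"n": len <= 1 -> True
= True


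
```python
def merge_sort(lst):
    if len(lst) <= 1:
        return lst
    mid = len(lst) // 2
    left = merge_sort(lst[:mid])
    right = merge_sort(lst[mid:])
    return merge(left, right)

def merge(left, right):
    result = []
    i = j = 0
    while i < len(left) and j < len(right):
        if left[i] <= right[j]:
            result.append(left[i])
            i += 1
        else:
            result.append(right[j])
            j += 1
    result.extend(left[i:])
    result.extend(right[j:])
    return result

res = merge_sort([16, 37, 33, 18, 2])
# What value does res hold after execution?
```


merge_sort([16, 37, 33, 18, 2])
Split into [16, 37] and [33, 18, 2]
Left sorted: [16, 37]
Right sorted: [2, 18, 33]
Merge [16, 37] and [2, 18, 33]
= [2, 16, 18, 33, 37]


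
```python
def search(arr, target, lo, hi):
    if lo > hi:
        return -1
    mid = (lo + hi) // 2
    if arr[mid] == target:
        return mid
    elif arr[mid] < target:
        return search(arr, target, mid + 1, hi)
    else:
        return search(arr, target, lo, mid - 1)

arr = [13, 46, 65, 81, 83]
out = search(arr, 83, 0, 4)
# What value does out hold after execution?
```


search(arr, 83, 0, 4)
lo=0, hi=4, mid=2, arr[mid]=65
65 < 83, search right half
lo=3, hi=4, mid=3, arr[mid]=81
81 < 83, search right half
lo=4, hi=4, mid=4, arr[mid]=83
arr[4] == 83, found at index 4
= 4


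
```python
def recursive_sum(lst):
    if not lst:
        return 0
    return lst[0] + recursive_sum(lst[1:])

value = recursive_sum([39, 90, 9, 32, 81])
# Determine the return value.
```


recursive_sum([39, 90, 9, 32, 81])
= 39 + recursive_sum([90, 9, 32, 81])
= 39 + 90 + recursive_sum([9, 32, 81])
= 39 + 90 + 9 + recursive_sum([32, 81])
= 39 + 90 + 9 + 32 + recursive_sum([81])
= 39 + 90 + 9 + 32 + 81 + recursive_sum([])
= 39 + 90 + 9 + 32 + 81 + 0
= 251


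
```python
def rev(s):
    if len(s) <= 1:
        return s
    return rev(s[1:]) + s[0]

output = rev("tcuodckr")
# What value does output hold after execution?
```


rev("tcuodckr")
= rev("cuodckr") + "t"
= rev("uodckr") + "c" + "t"
= rev("odckr") + "u" + "c" + "t"
= rev("dckr") + "o" + "u" + "c" + "t"
= rev("ckr") + "d" + "o" + "u" + "c" + "t"
= rev("kr") + "c" + "d" + "o" + "u" + "c" + "t"
= rev("r") + "k" + "c" + "d" + "o" + "u" + "c" + "t"
= "r" + "k" + "c" + "d" + "o" + "u" + "c" + "t"
= "rkcdouct"


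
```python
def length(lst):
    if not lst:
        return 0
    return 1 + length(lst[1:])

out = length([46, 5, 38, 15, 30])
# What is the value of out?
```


length([46, 5, 38, 15, 30])
= 1 + length([5, 38, 15, 30])
= 1 + 1 + length([38, 15, 30])
= 1 + 1 + 1 + length([15, 30])
= 1 + 1 + 1 + 1 + length([30])
= 1 + 1 + 1 + 1 + 1 + length([])
= 1 + 1 + 1 + 1 + 1 + 0
= 5


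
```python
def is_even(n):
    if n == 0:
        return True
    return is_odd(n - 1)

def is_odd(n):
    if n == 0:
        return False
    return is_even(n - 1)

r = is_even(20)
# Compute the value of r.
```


is_even(20)
= is_odd(19)
= is_even(18)
= is_odd(17)
= is_even(16)
= is_odd(15)
= is_even(14)
= is_odd(13)
= is_even(12)
= is_odd(11)
= is_even(10)
= is_odd(9)
= is_even(8)
= is_odd(7)
= is_even(6)
= is_odd(5)
= is_even(4)
= is_odd(3)
= is_even(2)
= is_odd(1)
= is_even(0)
n == 0: return True
= True


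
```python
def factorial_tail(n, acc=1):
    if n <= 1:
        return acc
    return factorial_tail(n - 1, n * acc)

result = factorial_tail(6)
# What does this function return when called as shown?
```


factorial_tail(6, 1)
= factorial_tail(5, 6 * 1) = factorial_tail(5, 6)
= factorial_tail(4, 5 * 6) = factorial_tail(4, 30)
= factorial_tail(3, 4 * 30) = factorial_tail(3, 120)
= factorial_tail(2, 3 * 120) = factorial_tail(2, 360)
= factorial_tail(1, 2 * 360) = factorial_tail(1, 720)
n <= 1, return acc = 720


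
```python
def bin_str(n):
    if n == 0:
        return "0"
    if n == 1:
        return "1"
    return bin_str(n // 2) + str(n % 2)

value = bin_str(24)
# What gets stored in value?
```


bin_str(24)
= bin_str(12) + "0"
= bin_str(6) + "0" + "0"
= bin_str(3) + "0" + "0" + "0"
= bin_str(1) + "1" + "0" + "0" + "0"
= "1" + "1" + "0" + "0" + "0"
= "11000"


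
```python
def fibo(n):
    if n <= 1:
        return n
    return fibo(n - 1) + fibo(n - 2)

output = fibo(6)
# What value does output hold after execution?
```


fibo(6)
= fibo(5) + fibo(4)
= (fibo(4) + fibo(3)) + fibo(4)
Computing bottom-up: fibo(0)=0, fibo(1)=1, fibo(2)=1, fibo(3)=2, fibo(4)=3, fibo(5)=5, fibo(6)=8
= 8


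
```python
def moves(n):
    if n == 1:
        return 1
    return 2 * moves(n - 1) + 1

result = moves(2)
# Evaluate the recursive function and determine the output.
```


moves(2)
= 2 * moves(1) + 1
Now compute bottom-up:
moves(1) = 1
moves(2) = 2 * 1 + 1 = 3
= 3


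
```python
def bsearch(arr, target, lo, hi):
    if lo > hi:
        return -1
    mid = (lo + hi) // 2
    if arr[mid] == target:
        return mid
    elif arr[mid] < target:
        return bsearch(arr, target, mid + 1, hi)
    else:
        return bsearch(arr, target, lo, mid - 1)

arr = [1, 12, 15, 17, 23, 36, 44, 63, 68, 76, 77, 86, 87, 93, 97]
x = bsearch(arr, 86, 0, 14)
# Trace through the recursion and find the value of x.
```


bsearch(arr, 86, 0, 14)
lo=0, hi=14, mid=7, arr[mid]=63
63 < 86, search right half
lo=8, hi=14, mid=11, arr[mid]=86
arr[11] == 86, found at index 11
= 11


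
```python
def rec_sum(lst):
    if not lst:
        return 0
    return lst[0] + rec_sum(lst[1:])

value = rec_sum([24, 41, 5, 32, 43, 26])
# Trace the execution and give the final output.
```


rec_sum([24, 41, 5, 32, 43, 26])
= 24 + rec_sum([41, 5, 32, 43, 26])
= 24 + 41 + rec_sum([5, 32, 43, 26])
= 24 + 41 + 5 + rec_sum([32, 43, 26])
= 24 + 41 + 5 + 32 + rec_sum([43, 26])
= 24 + 41 + 5 + 32 + 43 + rec_sum([26])
= 24 + 41 + 5 + 32 + 43 + 26 + rec_sum([])
= 24 + 41 + 5 + 32 + 43 + 26 + 0
= 171


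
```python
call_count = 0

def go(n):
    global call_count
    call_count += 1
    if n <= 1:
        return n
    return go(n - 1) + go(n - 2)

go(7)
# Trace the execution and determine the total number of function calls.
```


go(7) calls go(6) and go(5); each non-base call branches into two more.
Let C(k) = total number of calls made by go(k), including the call to go(k) itself.
Base cases: C(0) = 1, C(1) = 1
Recurrence: C(k) = 1 + C(k-1) + C(k-2)
  C(2) = 1 + C(1) + C(0) = 1 + 1 + 1 = 3
  C(3) = 1 + C(2) + C(1) = 1 + 3 + 1 = 5
  C(4) = 1 + C(3) + C(2) = 1 + 5 + 3 = 9
  C(5) = 1 + C(4) + C(3) = 1 + 9 + 5 = 15
  C(6) = 1 + C(5) + C(4) = 1 + 15 + 9 = 25
  C(7) = 1 + C(6) + C(5) = 1 + 25 + 15 = 41
Total calls = C(7) = 41


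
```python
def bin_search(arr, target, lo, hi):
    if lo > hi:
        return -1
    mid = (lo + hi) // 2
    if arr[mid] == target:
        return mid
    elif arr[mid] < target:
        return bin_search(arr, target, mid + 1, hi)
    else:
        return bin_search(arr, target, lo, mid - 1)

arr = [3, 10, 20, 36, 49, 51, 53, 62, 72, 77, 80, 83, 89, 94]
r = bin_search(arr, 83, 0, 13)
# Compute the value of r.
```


bin_search(arr, 83, 0, 13)
lo=0, hi=13, mid=6, arr[mid]=53
53 < 83, search right half
lo=7, hi=13, mid=10, arr[mid]=80
80 < 83, search right half
lo=11, hi=13, mid=12, arr[mid]=89
89 > 83, search left half
lo=11, hi=11, mid=11, arr[mid]=83
arr[11] == 83, found at index 11
= 11


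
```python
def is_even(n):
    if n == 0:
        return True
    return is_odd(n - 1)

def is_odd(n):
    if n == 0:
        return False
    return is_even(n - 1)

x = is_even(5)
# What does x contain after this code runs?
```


is_even(5)
= is_odd(4)
= is_even(3)
= is_odd(2)
= is_even(1)
= is_odd(0)
n == 0: return False
= False


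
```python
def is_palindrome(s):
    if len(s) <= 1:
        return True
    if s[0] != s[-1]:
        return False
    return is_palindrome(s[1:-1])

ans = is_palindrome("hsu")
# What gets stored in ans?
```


is_palindrome("hsu")
"hsu": s[0]='h' != s[-1]='u' -> False
= False


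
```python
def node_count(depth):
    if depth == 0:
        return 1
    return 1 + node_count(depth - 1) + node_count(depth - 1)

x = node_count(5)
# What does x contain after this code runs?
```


node_count(5)
= 1 + node_count(4) + node_count(4)
= 1 + 2 * node_count(4)
node_count(k) = 2^(k+1) - 1
node_count(0) = 1
node_count(1) = 3
node_count(2) = 7
node_count(3) = 15
node_count(4) = 31
node_count(5) = 2^6 - 1 = 63


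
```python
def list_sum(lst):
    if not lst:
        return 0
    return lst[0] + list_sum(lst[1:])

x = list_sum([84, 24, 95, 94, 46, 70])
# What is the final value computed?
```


list_sum([84, 24, 95, 94, 46, 70])
= 84 + list_sum([24, 95, 94, 46, 70])
= 84 + 24 + list_sum([95, 94, 46, 70])
= 84 + 24 + 95 + list_sum([94, 46, 70])
= 84 + 24 + 95 + 94 + list_sum([46, 70])
= 84 + 24 + 95 + 94 + 46 + list_sum([70])
= 84 + 24 + 95 + 94 + 46 + 70 + list_sum([])
= 84 + 24 + 95 + 94 + 46 + 70 + 0
= 413


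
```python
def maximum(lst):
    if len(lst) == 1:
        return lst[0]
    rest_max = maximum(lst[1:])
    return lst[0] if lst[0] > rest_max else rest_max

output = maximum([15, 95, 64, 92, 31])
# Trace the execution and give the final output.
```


maximum([15, 95, 64, 92, 31])
= compare 15 with maximum([95, 64, 92, 31])
= compare 95 with maximum([64, 92, 31])
= compare 64 with maximum([92, 31])
= compare 92 with maximum([31])
Base: maximum([31]) = 31
compare 92 with 31: max = 92
compare 64 with 92: max = 92
compare 95 with 92: max = 95
compare 15 with 95: max = 95
= 95


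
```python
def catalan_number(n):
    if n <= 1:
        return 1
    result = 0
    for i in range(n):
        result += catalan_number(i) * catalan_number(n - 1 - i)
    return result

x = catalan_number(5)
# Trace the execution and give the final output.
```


catalan_number(5)
= sum of catalan_number(i) * catalan_number(5-1-i) for i in 0..4
First compute sub-values bottom-up:
  catalan_number(0) = 1, catalan_number(1) = 1
  catalan_number(2) = 1*1 + 1*1 = 2
  catalan_number(3) = 1*2 + 1*1 + 2*1 = 5
  catalan_number(4) = 1*5 + 1*2 + 2*1 + 5*1 = 14
Now catalan_number(5):
  catalan_number(0)*catalan_number(4) = 1*14 = 14
  catalan_number(1)*catalan_number(3) = 1*5 = 5
  catalan_number(2)*catalan_number(2) = 2*2 = 4
  catalan_number(3)*catalan_number(1) = 5*1 = 5
  catalan_number(4)*catalan_number(0) = 14*1 = 14
= 14 + 5 + 4 + 5 + 14
= 42


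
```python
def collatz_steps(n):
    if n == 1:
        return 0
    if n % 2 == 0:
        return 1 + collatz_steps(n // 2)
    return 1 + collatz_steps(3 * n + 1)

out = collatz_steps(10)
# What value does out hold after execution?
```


collatz_steps(10)
10 is even -> collatz_steps(5)
5 is odd -> 3*5+1 = 16 -> collatz_steps(16)
16 is even -> collatz_steps(8)
8 is even -> collatz_steps(4)
4 is even -> collatz_steps(2)
2 is even -> collatz_steps(1)
Reached 1 after 6 steps
= 6


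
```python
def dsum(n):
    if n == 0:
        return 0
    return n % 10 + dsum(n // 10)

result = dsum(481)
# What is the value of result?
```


dsum(481)
= 1 + dsum(48)
= 1 + 8 + dsum(4)
= 1 + 8 + 4 + dsum(0)
= 1 + 8 + 4 + 0
= 13


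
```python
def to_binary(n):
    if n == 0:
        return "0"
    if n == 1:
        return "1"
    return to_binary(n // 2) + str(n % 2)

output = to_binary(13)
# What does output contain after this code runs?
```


to_binary(13)
= to_binary(6) + "1"
= to_binary(3) + "0" + "1"
= to_binary(1) + "1" + "0" + "1"
= "1" + "1" + "0" + "1"
= "1101"


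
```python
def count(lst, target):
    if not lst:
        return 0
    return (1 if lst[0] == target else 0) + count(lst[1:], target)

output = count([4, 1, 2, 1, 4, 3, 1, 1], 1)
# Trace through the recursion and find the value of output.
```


count([4, 1, 2, 1, 4, 3, 1, 1], 1)
lst[0]=4 != 1: 0 + count([1, 2, 1, 4, 3, 1, 1], 1)
lst[0]=1 == 1: 1 + count([2, 1, 4, 3, 1, 1], 1)
lst[0]=2 != 1: 0 + count([1, 4, 3, 1, 1], 1)
lst[0]=1 == 1: 1 + count([4, 3, 1, 1], 1)
lst[0]=4 != 1: 0 + count([3, 1, 1], 1)
lst[0]=3 != 1: 0 + count([1, 1], 1)
lst[0]=1 == 1: 1 + count([1], 1)
lst[0]=1 == 1: 1 + count([], 1)
= 4


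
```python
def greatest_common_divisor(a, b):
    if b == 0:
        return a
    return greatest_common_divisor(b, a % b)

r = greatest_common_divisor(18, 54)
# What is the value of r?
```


greatest_common_divisor(18, 54)
= greatest_common_divisor(54, 18 % 54) = greatest_common_divisor(54, 18)
= greatest_common_divisor(18, 54 % 18) = greatest_common_divisor(18, 0)
b == 0, return a = 18


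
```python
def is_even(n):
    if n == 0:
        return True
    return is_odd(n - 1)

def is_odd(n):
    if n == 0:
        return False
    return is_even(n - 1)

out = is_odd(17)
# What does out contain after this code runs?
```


is_odd(17)
= is_even(16)
= is_odd(15)
= is_even(14)
= is_odd(13)
= is_even(12)
= is_odd(11)
= is_even(10)
= is_odd(9)
= is_even(8)
= is_odd(7)
= is_even(6)
= is_odd(5)
= is_even(4)
= is_odd(3)
= is_even(2)
= is_odd(1)
= is_even(0)
n == 0: return True
= True


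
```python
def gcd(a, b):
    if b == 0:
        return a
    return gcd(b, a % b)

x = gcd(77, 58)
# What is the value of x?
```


gcd(77, 58)
= gcd(58, 77 % 58) = gcd(58, 19)
= gcd(19, 58 % 19) = gcd(19, 1)
= gcd(1, 19 % 1) = gcd(1, 0)
b == 0, return a = 1


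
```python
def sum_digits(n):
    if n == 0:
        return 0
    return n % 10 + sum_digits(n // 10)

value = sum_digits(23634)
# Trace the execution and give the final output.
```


sum_digits(23634)
= 4 + sum_digits(2363)
= 4 + 3 + sum_digits(236)
= 4 + 3 + 6 + sum_digits(23)
= 4 + 3 + 6 + 3 + sum_digits(2)
= 4 + 3 + 6 + 3 + 2 + sum_digits(0)
= 4 + 3 + 6 + 3 + 2 + 0
= 18


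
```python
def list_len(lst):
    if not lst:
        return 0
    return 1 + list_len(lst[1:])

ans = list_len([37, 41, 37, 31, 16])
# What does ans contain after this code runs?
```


list_len([37, 41, 37, 31, 16])
= 1 + list_len([41, 37, 31, 16])
= 1 + 1 + list_len([37, 31, 16])
= 1 + 1 + 1 + list_len([31, 16])
= 1 + 1 + 1 + 1 + list_len([16])
= 1 + 1 + 1 + 1 + 1 + list_len([])
= 1 + 1 + 1 + 1 + 1 + 0
= 5


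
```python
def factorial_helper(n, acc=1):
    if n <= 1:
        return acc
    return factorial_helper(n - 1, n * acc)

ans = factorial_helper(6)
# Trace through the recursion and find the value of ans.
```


factorial_helper(6, 1)
= factorial_helper(5, 6 * 1) = factorial_helper(5, 6)
= factorial_helper(4, 5 * 6) = factorial_helper(4, 30)
= factorial_helper(3, 4 * 30) = factorial_helper(3, 120)
= factorial_helper(2, 3 * 120) = factorial_helper(2, 360)
= factorial_helper(1, 2 * 360) = factorial_helper(1, 720)
n <= 1, return acc = 720


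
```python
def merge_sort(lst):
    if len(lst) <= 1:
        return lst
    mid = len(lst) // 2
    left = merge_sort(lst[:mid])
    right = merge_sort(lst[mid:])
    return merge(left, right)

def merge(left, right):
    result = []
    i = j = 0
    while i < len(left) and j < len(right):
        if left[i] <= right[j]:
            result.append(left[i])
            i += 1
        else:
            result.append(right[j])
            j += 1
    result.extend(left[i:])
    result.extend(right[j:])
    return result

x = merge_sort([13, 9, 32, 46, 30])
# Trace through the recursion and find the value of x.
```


merge_sort([13, 9, 32, 46, 30])
Split into [13, 9] and [32, 46, 30]
Left sorted: [9, 13]
Right sorted: [30, 32, 46]
Merge [9, 13] and [30, 32, 46]
= [9, 13, 30, 32, 46]


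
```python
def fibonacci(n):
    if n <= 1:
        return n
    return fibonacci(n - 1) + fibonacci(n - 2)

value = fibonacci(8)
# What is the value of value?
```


fibonacci(8)
= fibonacci(7) + fibonacci(6)
= (fibonacci(6) + fibonacci(5)) + fibonacci(6)
Computing bottom-up: fibonacci(0)=0, fibonacci(1)=1, fibonacci(2)=1, fibonacci(3)=2, fibonacci(4)=3, fibonacci(5)=5, fibonacci(6)=8, fibonacci(7)=13, fibonacci(8)=21
= 21


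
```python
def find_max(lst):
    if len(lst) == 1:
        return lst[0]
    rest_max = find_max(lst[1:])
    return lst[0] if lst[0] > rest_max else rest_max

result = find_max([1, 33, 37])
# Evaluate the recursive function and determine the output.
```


find_max([1, 33, 37])
= compare 1 with find_max([33, 37])
= compare 33 with find_max([37])
Base: find_max([37]) = 37
compare 33 with 37: max = 37
compare 1 with 37: max = 37
= 37


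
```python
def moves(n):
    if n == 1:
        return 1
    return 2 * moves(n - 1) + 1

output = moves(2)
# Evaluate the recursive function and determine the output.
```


moves(2)
= 2 * moves(1) + 1
Now compute bottom-up:
moves(1) = 1
moves(2) = 2 * 1 + 1 = 3
= 3


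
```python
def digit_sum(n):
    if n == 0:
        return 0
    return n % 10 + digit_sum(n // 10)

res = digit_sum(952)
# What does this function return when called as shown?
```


digit_sum(952)
= 2 + digit_sum(95)
= 2 + 5 + digit_sum(9)
= 2 + 5 + 9 + digit_sum(0)
= 2 + 5 + 9 + 0
= 16


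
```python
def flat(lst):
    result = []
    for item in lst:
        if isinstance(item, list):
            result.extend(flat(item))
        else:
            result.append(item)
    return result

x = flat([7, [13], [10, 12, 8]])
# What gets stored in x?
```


flat([7, [13], [10, 12, 8]])
Processing each element:
  7 is not a list -> append 7
  [13] is a list -> flat recursively -> [13]
  [10, 12, 8] is a list -> flat recursively -> [10, 12, 8]
= [7, 13, 10, 12, 8]


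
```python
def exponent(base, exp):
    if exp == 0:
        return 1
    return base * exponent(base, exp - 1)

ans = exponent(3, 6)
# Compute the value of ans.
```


exponent(3, 6)
= 3 * exponent(3, 5)
= 3 * 3 * exponent(3, 4)
= 3 * 3 * 3 * exponent(3, 3)
= 3 * 3 * 3 * 3 * exponent(3, 2)
= 3 * 3 * 3 * 3 * 3 * exponent(3, 1)
= 3 * 3 * 3 * 3 * 3 * 3 * exponent(3, 0)
= 3 * 3 * 3 * 3 * 3 * 3 * 1
= 729


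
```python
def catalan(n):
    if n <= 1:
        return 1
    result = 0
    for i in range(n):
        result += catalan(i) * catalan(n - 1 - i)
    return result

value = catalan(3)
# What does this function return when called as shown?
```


catalan(3)
= sum of catalan(i) * catalan(3-1-i) for i in 0..2
First compute sub-values bottom-up:
  catalan(0) = 1, catalan(1) = 1
  catalan(2) = 1*1 + 1*1 = 2
Now catalan(3):
  catalan(0)*catalan(2) = 1*2 = 2
  catalan(1)*catalan(1) = 1*1 = 1
  catalan(2)*catalan(0) = 2*1 = 2
= 2 + 1 + 2
= 5


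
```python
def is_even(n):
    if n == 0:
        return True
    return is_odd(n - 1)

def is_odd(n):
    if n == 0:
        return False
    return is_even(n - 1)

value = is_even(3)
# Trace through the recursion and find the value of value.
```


is_even(3)
= is_odd(2)
= is_even(1)
= is_odd(0)
n == 0: return False
= False


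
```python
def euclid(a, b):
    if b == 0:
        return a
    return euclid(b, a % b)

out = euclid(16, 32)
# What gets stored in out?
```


euclid(16, 32)
= euclid(32, 16 % 32) = euclid(32, 16)
= euclid(16, 32 % 16) = euclid(16, 0)
b == 0, return a = 16


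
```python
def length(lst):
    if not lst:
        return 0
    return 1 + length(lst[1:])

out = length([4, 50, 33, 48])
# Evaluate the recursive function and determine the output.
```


length([4, 50, 33, 48])
= 1 + length([50, 33, 48])
= 1 + 1 + length([33, 48])
= 1 + 1 + 1 + length([48])
= 1 + 1 + 1 + 1 + length([])
= 1 + 1 + 1 + 1 + 0
= 4


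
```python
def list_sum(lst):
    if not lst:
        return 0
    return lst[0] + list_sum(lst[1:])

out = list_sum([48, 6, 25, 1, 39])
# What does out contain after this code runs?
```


list_sum([48, 6, 25, 1, 39])
= 48 + list_sum([6, 25, 1, 39])
= 48 + 6 + list_sum([25, 1, 39])
= 48 + 6 + 25 + list_sum([1, 39])
= 48 + 6 + 25 + 1 + list_sum([39])
= 48 + 6 + 25 + 1 + 39 + list_sum([])
= 48 + 6 + 25 + 1 + 39 + 0
= 119


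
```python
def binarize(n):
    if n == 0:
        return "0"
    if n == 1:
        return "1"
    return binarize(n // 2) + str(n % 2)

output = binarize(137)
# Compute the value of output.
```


binarize(137)
= binarize(68) + "1"
= binarize(34) + "0" + "1"
= binarize(17) + "0" + "0" + "1"
= binarize(8) + "1" + "0" + "0" + "1"
= binarize(4) + "0" + "1" + "0" + "0" + "1"
= binarize(2) + "0" + "0" + "1" + "0" + "0" + "1"
= binarize(1) + "0" + "0" + "0" + "1" + "0" + "0" + "1"
= "1" + "0" + "0" + "0" + "1" + "0" + "0" + "1"
= "10001001"


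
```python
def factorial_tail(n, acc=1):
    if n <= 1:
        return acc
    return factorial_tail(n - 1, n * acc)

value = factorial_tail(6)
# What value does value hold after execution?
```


factorial_tail(6, 1)
= factorial_tail(5, 6 * 1) = factorial_tail(5, 6)
= factorial_tail(4, 5 * 6) = factorial_tail(4, 30)
= factorial_tail(3, 4 * 30) = factorial_tail(3, 120)
= factorial_tail(2, 3 * 120) = factorial_tail(2, 360)
= factorial_tail(1, 2 * 360) = factorial_tail(1, 720)
n <= 1, return acc = 720


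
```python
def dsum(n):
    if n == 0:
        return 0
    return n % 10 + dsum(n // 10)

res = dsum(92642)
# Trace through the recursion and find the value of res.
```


dsum(92642)
= 2 + dsum(9264)
= 2 + 4 + dsum(926)
= 2 + 4 + 6 + dsum(92)
= 2 + 4 + 6 + 2 + dsum(9)
= 2 + 4 + 6 + 2 + 9 + dsum(0)
= 2 + 4 + 6 + 2 + 9 + 0
= 23


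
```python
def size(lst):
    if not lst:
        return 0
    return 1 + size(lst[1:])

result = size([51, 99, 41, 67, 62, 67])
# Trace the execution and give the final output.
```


size([51, 99, 41, 67, 62, 67])
= 1 + size([99, 41, 67, 62, 67])
= 1 + 1 + size([41, 67, 62, 67])
= 1 + 1 + 1 + size([67, 62, 67])
= 1 + 1 + 1 + 1 + size([62, 67])
= 1 + 1 + 1 + 1 + 1 + size([67])
= 1 + 1 + 1 + 1 + 1 + 1 + size([])
= 1 + 1 + 1 + 1 + 1 + 1 + 0
= 6


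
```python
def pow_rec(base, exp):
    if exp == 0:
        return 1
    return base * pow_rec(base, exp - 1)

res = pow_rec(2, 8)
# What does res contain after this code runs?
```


pow_rec(2, 8)
= 2 * pow_rec(2, 7)
= 2 * 2 * pow_rec(2, 6)
= 2 * 2 * 2 * pow_rec(2, 5)
= 2 * 2 * 2 * 2 * pow_rec(2, 4)
= 2 * 2 * 2 * 2 * 2 * pow_rec(2, 3)
= 2 * 2 * 2 * 2 * 2 * 2 * pow_rec(2, 2)
= 2 * 2 * 2 * 2 * 2 * 2 * 2 * pow_rec(2, 1)
= 2 * 2 * 2 * 2 * 2 * 2 * 2 * 2 * pow_rec(2, 0)
= 2 * 2 * 2 * 2 * 2 * 2 * 2 * 2 * 1
= 256


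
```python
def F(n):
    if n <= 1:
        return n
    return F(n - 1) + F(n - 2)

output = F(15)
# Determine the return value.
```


F(15)
= F(14) + F(13)
= (F(13) + F(12)) + F(13)
Computing bottom-up: F(0)=0, F(1)=1, F(2)=1, F(3)=2, F(4)=3, F(5)=5, F(6)=8, F(7)=13, F(8)=21, F(9)=34, F(10)=55, F(11)=89, F(12)=144, F(13)=233, F(14)=377, F(15)=610
= 610


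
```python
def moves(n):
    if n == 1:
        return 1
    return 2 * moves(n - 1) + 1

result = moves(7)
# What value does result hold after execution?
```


moves(7)
= 2 * moves(6) + 1
= 2 * (2 * moves(5) + 1) + 1
= 2 * (2 * (2 * moves(4) + 1) + 1) + 1
= 2 * (2 * (2 * (2 * moves(3) + 1) + 1) + 1) + 1
= 2 * (2 * (2 * (2 * (2 * moves(2) + 1) + 1) + 1) + 1) + 1
= 2 * (2 * (2 * (2 * (2 * (2 * moves(1) + 1) + 1) + 1) + 1) + 1) + 1
Now compute bottom-up:
moves(1) = 1
moves(2) = 2 * 1 + 1 = 3
moves(3) = 2 * 3 + 1 = 7
moves(4) = 2 * 7 + 1 = 15
moves(5) = 2 * 15 + 1 = 31
moves(6) = 2 * 31 + 1 = 63
moves(7) = 2 * 63 + 1 = 127
= 127
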